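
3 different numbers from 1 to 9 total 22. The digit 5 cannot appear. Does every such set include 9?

Yes

The only way to make 22 from 3 distinct digits under that restriction is {6,7,9}, which contains 9.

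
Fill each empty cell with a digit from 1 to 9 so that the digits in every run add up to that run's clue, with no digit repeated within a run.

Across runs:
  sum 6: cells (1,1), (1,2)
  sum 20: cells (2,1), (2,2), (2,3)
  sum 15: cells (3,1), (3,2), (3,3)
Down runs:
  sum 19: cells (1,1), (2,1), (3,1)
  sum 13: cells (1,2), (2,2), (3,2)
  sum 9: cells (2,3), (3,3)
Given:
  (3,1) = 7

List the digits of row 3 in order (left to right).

Given what's placed, (1,1) must be 4 to fit the 6 across and 19 down.
(1,2) = 6 − 4 = 2 completes the 6 across.
(2,1) = 19 − 11 = 8 completes the 19 down.
No cell is forced outright now. (3,2) can only be 3 or 5 or 6 (the digits allowed by both its 15 across and its 13 down). If (3,2) = 3: then (2,2) would have to be in {3,5,7,9} for the 20 across but in {8} for the 13 down — contradiction. If (3,2) = 5: then (2,2) would have to be in {3,5,7,9} for the 20 across but in {6} for the 13 down — contradiction. So (3,2) = 6.
(2,2) = 13 − 8 = 5 completes the 13 down.
(2,3) = 20 − 13 = 7 completes the 20 across.
(3,3) = 15 − 13 = 2 completes the 15 across.

7 6 2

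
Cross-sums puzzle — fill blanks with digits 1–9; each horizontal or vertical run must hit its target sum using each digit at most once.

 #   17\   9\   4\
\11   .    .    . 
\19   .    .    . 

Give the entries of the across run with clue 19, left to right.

17 in 2 cells must be {8,9}; 4 in 2 cells must be {1,3}.
The 11 across and the 17 down share only 8, so R1C1 = 8.
Given what's placed, R1C3 must be 1 to fit the 11 across and 4 down.
R2C1 = 17 − 8 = 9 completes the 17 down.
R2C3 = 4 − 1 = 3 completes the 4 down.
R1C2 = 11 − 9 = 2 completes the 11 across.
R2C2 = 19 − 12 = 7 completes the 19 across.

9, 7, 3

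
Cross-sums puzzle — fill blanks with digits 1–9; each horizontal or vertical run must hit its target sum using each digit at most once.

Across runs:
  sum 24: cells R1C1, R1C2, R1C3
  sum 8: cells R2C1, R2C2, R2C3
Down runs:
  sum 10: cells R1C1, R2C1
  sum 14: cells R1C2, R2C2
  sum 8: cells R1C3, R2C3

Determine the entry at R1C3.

7

24 in 3 cells must be {7,8,9}.
The 24 across and the 8 down share only 7, so R1C3 = 7.
The 8 across and the 14 down share only 5, so R2C2 = 5.
R2C3 = 8 − 7 = 1 completes the 8 down.
R1C2 = 14 − 5 = 9 completes the 14 down.
R2C1 = 8 − 6 = 2 completes the 8 across.
R1C1 = 24 − 16 = 8 completes the 24 across.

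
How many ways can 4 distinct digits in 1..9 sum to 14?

5

4 distinct digits from 1–9 sum between 10 and 30.
Enumerating: {1,2,3,8}, {1,2,4,7}, {1,2,5,6}, {1,3,4,6}, {2,3,4,5}.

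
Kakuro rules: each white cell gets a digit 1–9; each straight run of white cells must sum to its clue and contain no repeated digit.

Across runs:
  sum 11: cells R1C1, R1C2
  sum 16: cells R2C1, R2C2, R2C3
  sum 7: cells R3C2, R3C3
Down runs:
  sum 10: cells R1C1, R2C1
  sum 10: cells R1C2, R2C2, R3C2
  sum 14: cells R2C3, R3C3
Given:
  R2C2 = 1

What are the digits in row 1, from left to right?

4, 7

No cell is forced outright now. R3C3 can only be 5 or 6 (the digits allowed by both its 7 across and its 14 down). If R3C3 = 6: that forces R2C3 = 8, after which R3C2 would have to be in {1} for the 7 across but in {2,3,4,5,6,7} for the 10 down — contradiction. So R3C3 = 5.
R2C3 = 14 − 5 = 9 completes the 14 down.
R3C2 = 7 − 5 = 2 completes the 7 across.
R1C2 = 10 − 3 = 7 completes the 10 down.
R2C1 = 16 − 10 = 6 completes the 16 across.
R1C1 = 11 − 7 = 4 completes the 11 across.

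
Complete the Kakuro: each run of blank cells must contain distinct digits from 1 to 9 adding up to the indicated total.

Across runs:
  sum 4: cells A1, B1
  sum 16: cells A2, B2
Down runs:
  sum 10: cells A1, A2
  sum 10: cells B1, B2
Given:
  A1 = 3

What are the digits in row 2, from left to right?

4 in 2 cells must be {1,3}; 16 in 2 cells must be {7,9}.
B1 = 4 − 3 = 1 completes the 4 across.
A2 = 10 − 3 = 7 completes the 10 down.
B2 = 16 − 7 = 9 completes the 16 across.

7, 9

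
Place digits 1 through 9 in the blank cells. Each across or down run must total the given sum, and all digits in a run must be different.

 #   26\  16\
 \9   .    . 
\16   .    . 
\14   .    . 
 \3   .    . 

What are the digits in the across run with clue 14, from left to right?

16 in 2 cells must be {7,9}; 3 in 2 cells must be {1,2}.
Only 2 fits R4C1 under both its across sum 3 and down sum 26.
R4C2 = 3 − 2 = 1 completes the 3 across.
Nothing is forced directly, so branch on R1C1, whose candidates are 7 or 8. If R1C1 = 8: then R1C2 would have to be in {1} for the 9 across but in {2,3,4,5,6,7,8,9} for the 16 down — contradiction. So R1C1 = 7.
R1C2 = 9 − 7 = 2 completes the 9 across.
R2C1 = 9: the only remaining digit allowed by both the 16 across and the 26 down.
R2C2 = 16 − 9 = 7 completes the 16 across.
R3C1 = 26 − 18 = 8 completes the 26 down.
R3C2 = 14 − 8 = 6 completes the 14 across.

8 6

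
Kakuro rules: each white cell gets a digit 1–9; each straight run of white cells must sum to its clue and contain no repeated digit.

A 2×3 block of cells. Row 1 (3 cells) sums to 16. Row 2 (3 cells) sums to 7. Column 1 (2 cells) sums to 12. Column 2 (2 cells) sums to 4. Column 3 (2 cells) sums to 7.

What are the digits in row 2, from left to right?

4, 1, 2

7 in 3 cells must be {1,2,4}; 4 in 2 cells must be {1,3}.
The 7 across and the 12 down share only 4, so (2,1) = 4.
Given what's placed, (2,2) must be 1 to fit the 7 across and 4 down.
(2,3) = 7 − 5 = 2 completes the 7 across.
(1,1) = 12 − 4 = 8 completes the 12 down.
(1,2) = 4 − 1 = 3 completes the 4 down.
(1,3) = 16 − 11 = 5 completes the 16 across.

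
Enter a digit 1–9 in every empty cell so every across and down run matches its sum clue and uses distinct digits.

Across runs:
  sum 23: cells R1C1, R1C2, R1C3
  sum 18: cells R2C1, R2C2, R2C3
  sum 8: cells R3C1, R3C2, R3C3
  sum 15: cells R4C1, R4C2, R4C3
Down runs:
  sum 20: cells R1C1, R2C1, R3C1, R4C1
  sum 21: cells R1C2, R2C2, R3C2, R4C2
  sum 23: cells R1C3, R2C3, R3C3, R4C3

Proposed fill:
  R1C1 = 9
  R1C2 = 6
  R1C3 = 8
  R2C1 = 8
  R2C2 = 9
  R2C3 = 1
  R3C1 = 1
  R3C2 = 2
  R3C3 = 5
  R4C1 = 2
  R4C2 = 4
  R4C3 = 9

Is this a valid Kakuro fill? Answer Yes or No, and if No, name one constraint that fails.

Yes

Across: 9+6+8=23; 8+9+1=18; 1+2+5=8; 2+4+9=15. Down: 9+8+1+2=20; 6+9+2+4=21; 8+1+5+9=23. No digit repeats within any run.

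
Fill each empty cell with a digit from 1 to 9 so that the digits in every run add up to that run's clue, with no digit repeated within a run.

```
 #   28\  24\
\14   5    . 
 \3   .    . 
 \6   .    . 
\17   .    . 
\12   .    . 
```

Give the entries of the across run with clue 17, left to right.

3 in 2 cells must be {1,2}; 17 in 2 cells must be {8,9}.
R1C2 = 14 − 5 = 9 completes the 14 across.
Given what's placed, R4C2 must be 8 to fit the 17 across and 24 down.
R5C2 = 4: the only remaining digit allowed by both the 12 across and the 24 down.
R4C1 = 17 − 8 = 9 completes the 17 across.

9 8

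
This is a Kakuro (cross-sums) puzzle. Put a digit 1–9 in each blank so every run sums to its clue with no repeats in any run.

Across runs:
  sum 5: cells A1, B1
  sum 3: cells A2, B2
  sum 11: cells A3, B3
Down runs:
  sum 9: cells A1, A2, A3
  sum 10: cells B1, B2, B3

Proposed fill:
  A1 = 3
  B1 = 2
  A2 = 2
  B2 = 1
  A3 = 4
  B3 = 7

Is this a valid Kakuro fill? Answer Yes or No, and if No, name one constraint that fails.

Across: 3+2=5; 2+1=3; 4+7=11. Down: 3+2+4=9; 2+1+7=10. No digit repeats within any run.

Yes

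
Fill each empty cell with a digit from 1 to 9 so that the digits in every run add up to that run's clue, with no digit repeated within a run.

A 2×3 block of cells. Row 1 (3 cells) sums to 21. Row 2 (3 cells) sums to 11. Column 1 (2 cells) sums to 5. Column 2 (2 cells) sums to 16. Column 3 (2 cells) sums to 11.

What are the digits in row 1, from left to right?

16 in 2 cells must be {7,9}.
The 21 across and the 5 down share only 4, so (1,1) = 4.
Given what's placed, (1,2) must be 9 to fit the 21 across and 16 down.
(1,3) = 21 − 13 = 8 completes the 21 across.
(2,1) = 5 − 4 = 1 completes the 5 down.
(2,2) = 16 − 9 = 7 completes the 16 down.
(2,3) = 11 − 8 = 3 completes the 11 across.

4 9 8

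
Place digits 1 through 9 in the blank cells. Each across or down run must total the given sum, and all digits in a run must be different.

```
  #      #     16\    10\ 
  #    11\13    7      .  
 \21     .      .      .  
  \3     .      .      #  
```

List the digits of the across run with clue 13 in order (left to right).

3 in 2 cells must be {1,2}.
R1C3 = 13 − 7 = 6 completes the 13 across.
R2C3 = 10 − 6 = 4 completes the 10 down.
Intersecting the 3 across with the 11 down forces R3C1 = 2.
R3C2 = 3 − 2 = 1 completes the 3 across.
R2C1 = 11 − 2 = 9 completes the 11 down.
R2C2 = 21 − 13 = 8 completes the 21 across.

7 6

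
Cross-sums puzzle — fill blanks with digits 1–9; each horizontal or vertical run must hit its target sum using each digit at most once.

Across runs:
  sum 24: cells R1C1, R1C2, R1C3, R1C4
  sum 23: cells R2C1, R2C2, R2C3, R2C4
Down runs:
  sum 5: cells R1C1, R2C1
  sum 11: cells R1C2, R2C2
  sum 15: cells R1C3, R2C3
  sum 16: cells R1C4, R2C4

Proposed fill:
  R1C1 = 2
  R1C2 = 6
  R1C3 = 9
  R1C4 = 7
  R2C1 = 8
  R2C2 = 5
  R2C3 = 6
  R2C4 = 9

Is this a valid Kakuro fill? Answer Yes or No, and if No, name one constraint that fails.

No — the across run R2C1–R2C4 sums to 28, not 23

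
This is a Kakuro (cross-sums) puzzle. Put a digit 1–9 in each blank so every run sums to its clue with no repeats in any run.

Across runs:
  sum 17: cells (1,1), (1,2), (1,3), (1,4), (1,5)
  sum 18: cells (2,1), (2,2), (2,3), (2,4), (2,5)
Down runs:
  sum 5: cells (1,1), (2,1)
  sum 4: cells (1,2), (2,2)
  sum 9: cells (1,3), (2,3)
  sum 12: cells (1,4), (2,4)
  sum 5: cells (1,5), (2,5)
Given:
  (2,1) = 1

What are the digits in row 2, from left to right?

1 3 7 5 2

4 in 2 cells must be {1,3}.
(1,1) = 5 − 1 = 4 completes the 5 down.
(2,2) = 3: the only remaining digit allowed by both the 18 across and the 4 down.
(1,2) = 4 − 3 = 1 completes the 4 down.
No cell is forced outright now. (1,5) can only be 2 or 3 (the digits allowed by both its 17 across and its 5 down). If (1,5) = 2: then (2,5) would have to be in {2,4,5,7,8} for the 18 across but in {3} for the 5 down — contradiction. So (1,5) = 3.
(1,4) = 7: the only remaining digit allowed by both the 17 across and the 12 down.
(2,4) = 12 − 7 = 5 completes the 12 down.
(2,5) = 5 − 3 = 2 completes the 5 down.
(1,3) = 17 − 15 = 2 completes the 17 across.
(2,3) = 18 − 11 = 7 completes the 18 across.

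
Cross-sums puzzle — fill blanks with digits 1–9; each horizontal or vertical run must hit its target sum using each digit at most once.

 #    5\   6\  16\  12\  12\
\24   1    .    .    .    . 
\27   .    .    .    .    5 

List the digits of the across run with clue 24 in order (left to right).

16 in 2 cells must be {7,9}.
R1C5 = 12 − 5 = 7 completes the 12 down.
R2C1 = 5 − 1 = 4 completes the 5 down.
R1C3 = 9: the only remaining digit allowed by both the 24 across and the 16 down.
R2C3 = 16 − 9 = 7 completes the 16 down.
Given what's placed, R2C2 must be 2 to fit the 27 across and 6 down.
R2C4 = 27 − 18 = 9 completes the 27 across.
R1C2 = 6 − 2 = 4 completes the 6 down.
R1C4 = 24 − 21 = 3 completes the 24 across.

1, 4, 9, 3, 7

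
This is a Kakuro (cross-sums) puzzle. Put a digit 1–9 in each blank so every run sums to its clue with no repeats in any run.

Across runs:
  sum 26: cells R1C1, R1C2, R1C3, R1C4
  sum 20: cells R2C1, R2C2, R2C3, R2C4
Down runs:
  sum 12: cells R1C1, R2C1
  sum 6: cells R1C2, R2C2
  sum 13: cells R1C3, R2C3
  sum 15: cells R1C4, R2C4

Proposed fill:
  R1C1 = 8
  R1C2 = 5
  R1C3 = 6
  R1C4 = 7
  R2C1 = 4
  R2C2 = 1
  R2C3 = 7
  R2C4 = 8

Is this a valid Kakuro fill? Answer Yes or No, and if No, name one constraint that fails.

Yes

Across: 8+5+6+7=26; 4+1+7+8=20. Down: 8+4=12; 5+1=6; 6+7=13; 7+8=15. No digit repeats within any run.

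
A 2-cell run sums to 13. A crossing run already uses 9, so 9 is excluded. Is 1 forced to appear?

No

Counterexample: {5,8} sums to 13 under that restriction without using 1.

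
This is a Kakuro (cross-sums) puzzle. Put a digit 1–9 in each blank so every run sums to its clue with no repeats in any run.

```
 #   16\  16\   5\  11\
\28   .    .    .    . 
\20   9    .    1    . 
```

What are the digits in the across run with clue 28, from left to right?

16 in 2 cells must be {7,9}.
R1C1 = 16 − 9 = 7 completes the 16 down.
R1C2 = 9: the only remaining digit allowed by both the 28 across and the 16 down.
R1C3 = 5 − 1 = 4 completes the 5 down.
R1C4 = 28 − 20 = 8 completes the 28 across.
R2C2 = 16 − 9 = 7 completes the 16 down.
R2C4 = 20 − 17 = 3 completes the 20 across.

7 9 4 8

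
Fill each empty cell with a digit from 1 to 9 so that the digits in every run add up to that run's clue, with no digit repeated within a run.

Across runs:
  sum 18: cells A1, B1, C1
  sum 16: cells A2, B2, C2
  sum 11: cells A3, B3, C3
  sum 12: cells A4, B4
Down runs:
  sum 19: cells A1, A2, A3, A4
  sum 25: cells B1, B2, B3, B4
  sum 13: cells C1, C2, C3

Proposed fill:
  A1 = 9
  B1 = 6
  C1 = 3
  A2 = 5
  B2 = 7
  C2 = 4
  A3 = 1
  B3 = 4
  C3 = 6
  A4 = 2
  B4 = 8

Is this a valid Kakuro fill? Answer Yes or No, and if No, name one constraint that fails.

No — the across run A4–B4 sums to 10, not 12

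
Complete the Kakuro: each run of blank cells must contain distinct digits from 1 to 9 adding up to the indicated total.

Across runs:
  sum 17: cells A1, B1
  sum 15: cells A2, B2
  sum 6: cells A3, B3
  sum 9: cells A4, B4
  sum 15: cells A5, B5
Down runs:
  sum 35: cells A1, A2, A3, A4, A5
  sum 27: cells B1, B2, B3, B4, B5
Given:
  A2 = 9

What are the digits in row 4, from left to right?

6 3

17 in 2 cells must be {8,9}; 35 in 5 cells must be {5,6,7,8,9}.
A1 = 8: the only remaining digit allowed by both the 17 across and the 35 down.
B1 = 17 − 8 = 9 completes the 17 across.
B2 = 15 − 9 = 6 completes the 15 across.
Given what's placed, A3 must be 5 to fit the 6 across and 35 down.
B3 = 6 − 5 = 1 completes the 6 across.
Nothing is forced directly, so branch on A4, whose candidates are 6 or 7. If A4 = 7: then B4 would have to be in {2} for the 9 across but in {3,4,7,8} for the 27 down — contradiction. So A4 = 6.
B4 = 9 − 6 = 3 completes the 9 across.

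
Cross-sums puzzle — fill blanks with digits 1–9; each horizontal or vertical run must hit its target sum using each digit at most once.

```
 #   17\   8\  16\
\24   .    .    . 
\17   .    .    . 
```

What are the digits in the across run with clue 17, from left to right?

24 in 3 cells must be {7,8,9}; 17 in 2 cells must be {8,9}; 16 in 2 cells must be {7,9}.
The 24 across and the 8 down share only 7, so R1C2 = 7.
Given what's placed, R1C3 must be 9 to fit the 24 across and 16 down.
R2C2 = 8 − 7 = 1 completes the 8 down.
R2C3 = 16 − 9 = 7 completes the 16 down.
R1C1 = 24 − 16 = 8 completes the 24 across.
R2C1 = 17 − 8 = 9 completes the 17 across.

9 1 7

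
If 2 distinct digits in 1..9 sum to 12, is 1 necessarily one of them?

Counterexample: {3,9} sums to 12 without using 1.

No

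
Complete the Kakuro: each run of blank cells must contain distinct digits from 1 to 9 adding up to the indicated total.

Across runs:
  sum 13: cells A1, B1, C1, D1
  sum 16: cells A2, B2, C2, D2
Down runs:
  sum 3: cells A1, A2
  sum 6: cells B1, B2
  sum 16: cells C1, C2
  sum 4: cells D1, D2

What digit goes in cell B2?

3 in 2 cells must be {1,2}; 16 in 2 cells must be {7,9}; 4 in 2 cells must be {1,3}.
Only 7 fits C1 under both its across sum 13 and down sum 16.
C2 = 16 − 7 = 9 completes the 16 down.
Given what's placed, D2 must be 1 to fit the 16 across and 4 down.
D1 = 4 − 1 = 3 completes the 4 down.
A2 = 2: the only remaining digit allowed by both the 16 across and the 3 down.
B2 = 16 − 12 = 4 completes the 16 across.

4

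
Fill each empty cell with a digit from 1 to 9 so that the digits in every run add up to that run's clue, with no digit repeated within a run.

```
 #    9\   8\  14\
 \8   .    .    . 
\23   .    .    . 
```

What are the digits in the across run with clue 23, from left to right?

23 in 3 cells must be {6,8,9}.
The 8 across and the 14 down share only 5, so R1C3 = 5.
The 23 across and the 8 down share only 6, so R2C2 = 6.
R2C3 = 14 − 5 = 9 completes the 14 down.
R1C2 = 8 − 6 = 2 completes the 8 down.
R2C1 = 23 − 15 = 8 completes the 23 across.
R1C1 = 8 − 7 = 1 completes the 8 across.

8, 6, 9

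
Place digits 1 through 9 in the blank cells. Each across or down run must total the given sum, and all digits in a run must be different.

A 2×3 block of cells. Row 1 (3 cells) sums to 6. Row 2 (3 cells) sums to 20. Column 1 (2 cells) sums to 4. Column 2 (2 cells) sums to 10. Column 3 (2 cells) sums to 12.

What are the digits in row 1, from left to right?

6 in 3 cells must be {1,2,3}; 4 in 2 cells must be {1,3}.
The 6 across and the 12 down share only 3, so (1,3) = 3.
The 20 across and the 4 down share only 3, so (2,1) = 3.
(2,3) = 12 − 3 = 9 completes the 12 down.
(1,1) = 4 − 3 = 1 completes the 4 down.
(1,2) = 6 − 4 = 2 completes the 6 across.
(2,2) = 20 − 12 = 8 completes the 20 across.

1, 2, 3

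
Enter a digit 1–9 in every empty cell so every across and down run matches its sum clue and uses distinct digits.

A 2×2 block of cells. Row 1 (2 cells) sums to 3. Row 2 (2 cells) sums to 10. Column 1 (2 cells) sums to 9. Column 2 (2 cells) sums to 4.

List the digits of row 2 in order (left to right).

7 3

3 in 2 cells must be {1,2}; 4 in 2 cells must be {1,3}.
The 3 across and the 4 down share only 1, so (1,2) = 1.
(2,2) = 4 − 1 = 3 completes the 4 down.
(1,1) = 3 − 1 = 2 completes the 3 across.
(2,1) = 10 − 3 = 7 completes the 10 across.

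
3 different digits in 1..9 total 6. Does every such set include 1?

The only way to make 6 from 3 distinct digits is {1,2,3}, which contains 1.

Yes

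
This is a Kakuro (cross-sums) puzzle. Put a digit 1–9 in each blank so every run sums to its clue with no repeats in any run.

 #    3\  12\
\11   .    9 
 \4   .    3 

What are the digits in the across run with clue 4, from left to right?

1 3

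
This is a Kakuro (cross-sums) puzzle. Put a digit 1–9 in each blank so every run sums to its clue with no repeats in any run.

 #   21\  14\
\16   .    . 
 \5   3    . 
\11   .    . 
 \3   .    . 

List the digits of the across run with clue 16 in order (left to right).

16 in 2 cells must be {7,9}; 3 in 2 cells must be {1,2}.
R1C2 = 7: only digit in both the 16-across and 14-down candidate sets.
R2C2 = 5 − 3 = 2 completes the 5 across.
Given what's placed, R3C2 must be 4 to fit the 11 across and 14 down.
R4C2 = 14 − 13 = 1 completes the 14 down.
R1C1 = 16 − 7 = 9 completes the 16 across.
R3C1 = 11 − 4 = 7 completes the 11 across.
R4C1 = 3 − 1 = 2 completes the 3 across.

9, 7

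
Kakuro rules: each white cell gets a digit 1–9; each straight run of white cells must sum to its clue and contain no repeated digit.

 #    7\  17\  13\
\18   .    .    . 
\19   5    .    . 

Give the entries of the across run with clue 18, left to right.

2, 9, 7

17 in 2 cells must be {8,9}.
R1C1 = 7 − 5 = 2 completes the 7 down.
Given what's placed, R1C2 must be 9 to fit the 18 across and 17 down.
R1C3 = 18 − 11 = 7 completes the 18 across.
R2C2 = 17 − 9 = 8 completes the 17 down.
R2C3 = 19 − 13 = 6 completes the 19 across.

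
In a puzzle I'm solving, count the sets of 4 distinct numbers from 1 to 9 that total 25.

6

4 distinct digits from 1–9 sum between 10 and 30.
Enumerating: {1,7,8,9}, {2,6,8,9}, {3,5,8,9}, {3,6,7,9}, {4,5,7,9}, {4,6,7,8}.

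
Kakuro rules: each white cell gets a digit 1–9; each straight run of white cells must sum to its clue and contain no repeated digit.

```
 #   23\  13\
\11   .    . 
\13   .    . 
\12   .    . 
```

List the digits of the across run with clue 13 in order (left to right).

6 7

23 in 3 cells must be {6,8,9}.
Nothing is forced directly, so branch on R1C1, whose candidates are 6 or 8 or 9. If R1C1 = 6: that forces R1C2 = 5, R3C2 = 7, after which R2C2 would have to be in {4,5,6,7,8,9} for the 13 across but in {1} for the 13 down — contradiction. If R1C1 = 8: that forces R1C2 = 3, R3C1 = 9, after which R3C2 would have to be in {3} for the 12 across but in {1,2,4,6,8,9} for the 13 down — contradiction. So R1C1 = 9.
R1C2 = 11 − 9 = 2 completes the 11 across.
Given what's placed, R3C1 must be 8 to fit the 12 across and 23 down.
R3C2 = 12 − 8 = 4 completes the 12 across.
R2C1 = 23 − 17 = 6 completes the 23 down.
R2C2 = 13 − 6 = 7 completes the 13 across.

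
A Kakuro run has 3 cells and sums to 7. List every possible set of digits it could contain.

{1,2,4}

3 distinct digits from 1–9 sum between 6 and 24.
Only one set works: {1,2,4}.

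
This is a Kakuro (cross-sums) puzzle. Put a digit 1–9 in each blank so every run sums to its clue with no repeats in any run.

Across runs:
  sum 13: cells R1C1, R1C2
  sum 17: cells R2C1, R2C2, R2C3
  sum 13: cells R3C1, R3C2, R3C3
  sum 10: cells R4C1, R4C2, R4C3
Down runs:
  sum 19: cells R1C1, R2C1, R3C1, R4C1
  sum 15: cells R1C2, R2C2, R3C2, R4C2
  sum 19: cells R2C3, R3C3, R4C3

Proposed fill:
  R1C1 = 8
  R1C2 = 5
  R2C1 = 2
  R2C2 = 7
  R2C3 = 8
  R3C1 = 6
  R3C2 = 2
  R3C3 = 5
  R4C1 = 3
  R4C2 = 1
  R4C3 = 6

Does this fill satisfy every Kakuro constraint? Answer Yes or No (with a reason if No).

Yes

Across: 8+5=13; 2+7+8=17; 6+2+5=13; 3+1+6=10. Down: 8+2+6+3=19; 5+7+2+1=15; 8+5+6=19. No digit repeats within any run.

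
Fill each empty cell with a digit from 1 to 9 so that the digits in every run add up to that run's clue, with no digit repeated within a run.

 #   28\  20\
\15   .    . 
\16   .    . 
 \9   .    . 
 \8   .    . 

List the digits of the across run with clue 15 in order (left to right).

6 9

16 in 2 cells must be {7,9}.
Nothing is forced directly, so branch on R2C1, whose candidates are 7 or 9. If R2C1 = 7: that forces R2C2 = 9, after which R4C1 would have to be in {1,2,3,5,6,7} for the 8 across but in {4,8,9} for the 28 down — contradiction. So R2C1 = 9.
R2C2 = 16 − 9 = 7 completes the 16 across.
Nothing is forced directly, so branch on R1C1, whose candidates are 6 or 7 or 8. If R1C1 = 7: that forces R1C2 = 8, after which R4C1 would have to be in {1,2,3,5,6,7} for the 8 across but in {4,8} for the 28 down — contradiction. If R1C1 = 8: then R1C2 would have to be in {7} for the 15 across but in {1,2,3,4,5,6,8,9} for the 20 down — contradiction. So R1C1 = 6.
R1C2 = 15 − 6 = 9 completes the 15 across.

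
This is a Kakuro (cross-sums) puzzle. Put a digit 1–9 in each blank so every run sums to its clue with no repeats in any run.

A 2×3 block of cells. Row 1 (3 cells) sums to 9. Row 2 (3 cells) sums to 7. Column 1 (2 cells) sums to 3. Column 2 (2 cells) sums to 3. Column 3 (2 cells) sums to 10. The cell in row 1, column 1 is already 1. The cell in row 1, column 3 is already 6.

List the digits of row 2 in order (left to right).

7 in 3 cells must be {1,2,4}; 3 in 2 cells must be {1,2}.
(1,2) = 9 − 7 = 2 completes the 9 across.
(2,1) = 3 − 1 = 2 completes the 3 down.
(2,2) = 3 − 2 = 1 completes the 3 down.
(2,3) = 7 − 3 = 4 completes the 7 across.

2 1 4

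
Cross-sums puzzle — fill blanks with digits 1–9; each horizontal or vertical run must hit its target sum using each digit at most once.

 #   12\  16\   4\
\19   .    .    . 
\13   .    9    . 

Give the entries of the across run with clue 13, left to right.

3 9 1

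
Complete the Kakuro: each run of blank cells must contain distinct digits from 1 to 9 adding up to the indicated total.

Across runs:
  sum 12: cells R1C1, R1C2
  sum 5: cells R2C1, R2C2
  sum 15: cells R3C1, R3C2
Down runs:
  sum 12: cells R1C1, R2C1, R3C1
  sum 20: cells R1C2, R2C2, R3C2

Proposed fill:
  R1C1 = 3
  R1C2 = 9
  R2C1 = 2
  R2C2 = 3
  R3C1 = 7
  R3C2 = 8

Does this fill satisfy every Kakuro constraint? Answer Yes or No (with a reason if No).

Yes

Across: 3+9=12; 2+3=5; 7+8=15. Down: 3+2+7=12; 9+3+8=20. No digit repeats within any run.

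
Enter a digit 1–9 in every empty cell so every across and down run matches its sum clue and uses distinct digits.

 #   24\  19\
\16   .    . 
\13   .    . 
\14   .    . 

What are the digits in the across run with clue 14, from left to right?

16 in 2 cells must be {7,9}; 24 in 3 cells must be {7,8,9}.
Nothing is forced directly, so branch on R1C1, whose candidates are 7 or 9. If R1C1 = 9: that forces R1C2 = 7, R3C1 = 8, after which R3C2 would have to be in {6} for the 14 across but in {3,4,8,9} for the 19 down — contradiction. So R1C1 = 7.
R1C2 = 16 − 7 = 9 completes the 16 across.
Nothing is forced directly, so branch on R2C1, whose candidates are 8 or 9. If R2C1 = 8: then R2C2 would have to be in {5} for the 13 across but in {2,3,4,6,7,8} for the 19 down — contradiction. So R2C1 = 9.
R2C2 = 13 − 9 = 4 completes the 13 across.
R3C1 = 24 − 16 = 8 completes the 24 down.
R3C2 = 14 − 8 = 6 completes the 14 across.

8, 6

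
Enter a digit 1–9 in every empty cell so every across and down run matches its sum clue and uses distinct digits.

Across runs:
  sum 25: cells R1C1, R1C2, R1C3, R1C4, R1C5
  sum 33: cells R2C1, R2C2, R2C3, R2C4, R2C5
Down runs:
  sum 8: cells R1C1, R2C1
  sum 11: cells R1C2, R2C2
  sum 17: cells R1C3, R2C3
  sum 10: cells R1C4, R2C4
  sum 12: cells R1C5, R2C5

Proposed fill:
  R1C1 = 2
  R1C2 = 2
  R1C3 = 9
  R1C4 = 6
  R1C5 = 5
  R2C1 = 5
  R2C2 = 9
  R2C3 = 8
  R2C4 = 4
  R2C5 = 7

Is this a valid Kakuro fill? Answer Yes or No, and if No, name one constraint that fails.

No — the across run R1C1–R1C5 sums to 24, not 25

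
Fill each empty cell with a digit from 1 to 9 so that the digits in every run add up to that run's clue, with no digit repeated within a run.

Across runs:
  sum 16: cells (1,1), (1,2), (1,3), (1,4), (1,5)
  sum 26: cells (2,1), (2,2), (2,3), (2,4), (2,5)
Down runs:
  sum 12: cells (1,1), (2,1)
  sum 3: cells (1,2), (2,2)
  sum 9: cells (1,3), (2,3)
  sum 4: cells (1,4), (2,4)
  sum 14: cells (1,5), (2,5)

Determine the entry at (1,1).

16 in 5 cells must be {1,2,3,4,6}; 3 in 2 cells must be {1,2}; 4 in 2 cells must be {1,3}.
Only 6 fits (1,5) under both its across sum 16 and down sum 14.
(2,5) = 14 − 6 = 8 completes the 14 down.
Nothing is forced directly, so branch on (1,1), whose candidates are 3 or 4. If (1,1) = 4: then (2,1) would have to be in {1,2,3,4,5,6,7,9} for the 26 across but in {8} for the 12 down — contradiction. So (1,1) = 3.

3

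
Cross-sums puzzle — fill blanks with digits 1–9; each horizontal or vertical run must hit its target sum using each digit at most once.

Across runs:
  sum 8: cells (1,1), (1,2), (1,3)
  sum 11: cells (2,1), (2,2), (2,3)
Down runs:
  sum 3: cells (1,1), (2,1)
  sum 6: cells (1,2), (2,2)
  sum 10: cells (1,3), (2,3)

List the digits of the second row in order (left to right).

2, 1, 8

3 in 2 cells must be {1,2}.
Nothing is forced directly, so branch on (1,1), whose candidates are 1 or 2. If (1,1) = 2: that forces (1,3) = 1, (2,1) = 1, after which (2,3) would have to be in {2,3,4,6,7,8} for the 11 across but in {9} for the 10 down — contradiction. So (1,1) = 1.
(2,1) = 3 − 1 = 2 completes the 3 down.
Nothing is forced directly, so branch on (1,2), whose candidates are 2 or 4 or 5. If (1,2) = 2: then (1,3) would have to be in {5} for the 8 across but in {1,2,3,4,6,7,8,9} for the 10 down — contradiction. If (1,2) = 4: that forces (1,3) = 3, after which (2,2) would have to be in {1,3,4,5,6,8} for the 11 across but in {2} for the 6 down — contradiction. So (1,2) = 5.
(1,3) = 8 − 6 = 2 completes the 8 across.
(2,2) = 6 − 5 = 1 completes the 6 down.
(2,3) = 11 − 3 = 8 completes the 11 across.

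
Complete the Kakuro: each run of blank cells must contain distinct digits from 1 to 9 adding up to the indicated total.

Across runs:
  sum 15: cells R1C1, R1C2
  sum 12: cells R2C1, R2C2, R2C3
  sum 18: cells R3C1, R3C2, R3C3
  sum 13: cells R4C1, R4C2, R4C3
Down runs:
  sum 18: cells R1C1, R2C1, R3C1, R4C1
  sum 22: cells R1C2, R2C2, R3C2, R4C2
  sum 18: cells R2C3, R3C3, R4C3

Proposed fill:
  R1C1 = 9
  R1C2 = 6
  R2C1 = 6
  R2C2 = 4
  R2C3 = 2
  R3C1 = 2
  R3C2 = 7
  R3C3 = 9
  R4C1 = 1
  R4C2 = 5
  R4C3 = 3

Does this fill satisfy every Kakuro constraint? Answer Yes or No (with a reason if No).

No — the across run R4C1–R4C3 sums to 9, not 13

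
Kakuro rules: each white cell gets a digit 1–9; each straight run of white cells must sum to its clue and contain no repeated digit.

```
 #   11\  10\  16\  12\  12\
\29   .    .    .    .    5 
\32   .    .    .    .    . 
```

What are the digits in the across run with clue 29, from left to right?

16 in 2 cells must be {7,9}.
R2C5 = 12 − 5 = 7 completes the 12 down.
Given what's placed, R2C3 must be 9 to fit the 32 across and 16 down.
R1C3 = 16 − 9 = 7 completes the 16 down.
No cell is forced outright now. R1C4 can only be 3 or 8 or 9 (the digits allowed by both its 29 across and its 12 down). If R1C4 = 3: then R2C4 would have to be in {2,3,5,6,8} for the 32 across but in {9} for the 12 down — contradiction. If R1C4 = 8: then R2C4 would have to be in {2,3,5,6,8} for the 32 across but in {4} for the 12 down — contradiction. So R1C4 = 9.
R2C4 = 12 − 9 = 3 completes the 12 down.
Given what's placed, R2C2 must be 8 to fit the 32 across and 10 down.
R1C2 = 10 − 8 = 2 completes the 10 down.
R2C1 = 32 − 27 = 5 completes the 32 across.
R1C1 = 29 − 23 = 6 completes the 29 across.

6, 2, 7, 9, 5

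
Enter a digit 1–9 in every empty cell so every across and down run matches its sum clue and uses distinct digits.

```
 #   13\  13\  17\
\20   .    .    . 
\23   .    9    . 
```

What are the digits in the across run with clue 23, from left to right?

23 in 3 cells must be {6,8,9}; 17 in 2 cells must be {8,9}.
R1C2 = 13 − 9 = 4 completes the 13 down.
R1C3 = 9: the only remaining digit allowed by both the 20 across and the 17 down.
R2C3 = 17 − 9 = 8 completes the 17 down.
R1C1 = 20 − 13 = 7 completes the 20 across.
R2C1 = 23 − 17 = 6 completes the 23 across.

6 9 8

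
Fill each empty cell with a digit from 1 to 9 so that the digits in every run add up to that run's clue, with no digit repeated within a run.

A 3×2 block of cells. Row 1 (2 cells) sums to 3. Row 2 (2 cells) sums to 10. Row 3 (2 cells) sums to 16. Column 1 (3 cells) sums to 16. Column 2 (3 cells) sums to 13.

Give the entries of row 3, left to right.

3 in 2 cells must be {1,2}; 16 in 2 cells must be {7,9}.
Nothing is forced directly, so branch on (1,1), whose candidates are 1 or 2. If (1,1) = 2: that forces (1,2) = 1, (3,1) = 9, (3,2) = 7, after which (2,1) would have to be in {1,2,3,4,6,7,8,9} for the 10 across but in {5} for the 16 down — contradiction. So (1,1) = 1.
(1,2) = 3 − 1 = 2 completes the 3 across.
Given what's placed, (3,2) must be 7 to fit the 16 across and 13 down.
(2,2) = 13 − 9 = 4 completes the 13 down.
(3,1) = 16 − 7 = 9 completes the 16 across.
(2,1) = 10 − 4 = 6 completes the 10 across.

9, 7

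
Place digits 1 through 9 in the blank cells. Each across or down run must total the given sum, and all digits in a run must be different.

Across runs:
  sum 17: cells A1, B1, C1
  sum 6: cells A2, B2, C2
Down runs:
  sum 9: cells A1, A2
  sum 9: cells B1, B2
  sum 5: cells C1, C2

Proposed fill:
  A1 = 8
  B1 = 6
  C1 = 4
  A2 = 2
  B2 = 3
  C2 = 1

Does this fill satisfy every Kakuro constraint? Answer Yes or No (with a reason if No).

No — the across run A1–C1 sums to 18, not 17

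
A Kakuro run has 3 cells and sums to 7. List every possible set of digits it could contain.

3 distinct digits from 1–9 sum between 6 and 24.
Only one set works: {1,2,4}.

{1,2,4}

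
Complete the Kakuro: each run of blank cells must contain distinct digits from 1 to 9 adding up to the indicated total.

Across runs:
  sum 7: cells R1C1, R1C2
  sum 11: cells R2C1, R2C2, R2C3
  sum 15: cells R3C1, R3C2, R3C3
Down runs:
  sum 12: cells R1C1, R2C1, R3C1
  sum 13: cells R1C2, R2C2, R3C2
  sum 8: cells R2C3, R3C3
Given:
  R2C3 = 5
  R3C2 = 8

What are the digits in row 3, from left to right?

4 8 3

R3C3 = 8 − 5 = 3 completes the 8 down.
R3C1 = 15 − 11 = 4 completes the 15 across.
Given what's placed, R2C1 must be 2 to fit the 11 across and 12 down.
R2C2 = 11 − 7 = 4 completes the 11 across.
R1C1 = 12 − 6 = 6 completes the 12 down.
R1C2 = 7 − 6 = 1 completes the 7 across.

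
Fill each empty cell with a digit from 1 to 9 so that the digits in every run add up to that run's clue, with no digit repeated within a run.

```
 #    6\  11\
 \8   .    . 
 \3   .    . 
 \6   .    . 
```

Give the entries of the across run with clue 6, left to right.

3 in 2 cells must be {1,2}; 6 in 3 cells must be {1,2,3}.
Nothing is forced directly, so branch on R2C1, whose candidates are 1 or 2. If R2C1 = 2: that forces R2C2 = 1, R3C1 = 1, after which R3C2 would have to be in {5} for the 6 across but in {2,3,4,6,7,8} for the 11 down — contradiction. So R2C1 = 1.
R2C2 = 3 − 1 = 2 completes the 3 across.
Given what's placed, R3C1 must be 2 to fit the 6 across and 6 down.
R3C2 = 6 − 2 = 4 completes the 6 across.
R1C1 = 6 − 3 = 3 completes the 6 down.
R1C2 = 8 − 3 = 5 completes the 8 across.

2, 4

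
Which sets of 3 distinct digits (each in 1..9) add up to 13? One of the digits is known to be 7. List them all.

3 distinct digits from 1–9 sum between 6 and 24.
Keeping only sets containing 7.

{1,5,7}; {2,4,7}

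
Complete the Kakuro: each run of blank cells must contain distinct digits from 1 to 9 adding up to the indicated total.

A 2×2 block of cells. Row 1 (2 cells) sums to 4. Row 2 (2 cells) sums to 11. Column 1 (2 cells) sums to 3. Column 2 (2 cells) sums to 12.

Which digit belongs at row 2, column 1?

2

4 in 2 cells must be {1,3}; 3 in 2 cells must be {1,2}.
The 4 across and the 3 down share only 1, so (1,1) = 1.
(1,2) = 4 − 1 = 3 completes the 4 across.
(2,1) = 3 − 1 = 2 completes the 3 down.
(2,2) = 11 − 2 = 9 completes the 11 across.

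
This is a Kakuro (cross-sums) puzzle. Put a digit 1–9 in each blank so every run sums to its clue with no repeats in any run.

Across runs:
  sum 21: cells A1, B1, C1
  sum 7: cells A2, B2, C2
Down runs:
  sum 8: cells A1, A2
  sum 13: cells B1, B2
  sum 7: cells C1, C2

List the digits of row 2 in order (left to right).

1 4 2

7 in 3 cells must be {1,2,4}.
The 7 across and the 13 down share only 4, so B2 = 4.
B1 = 13 − 4 = 9 completes the 13 down.
Nothing is forced directly, so branch on A1, whose candidates are 5 or 7. If A1 = 5: then C1 would have to be in {7} for the 21 across but in {1,2,3,4,5,6} for the 7 down — contradiction. So A1 = 7.
C1 = 21 − 16 = 5 completes the 21 across.
A2 = 8 − 7 = 1 completes the 8 down.
C2 = 7 − 5 = 2 completes the 7 across.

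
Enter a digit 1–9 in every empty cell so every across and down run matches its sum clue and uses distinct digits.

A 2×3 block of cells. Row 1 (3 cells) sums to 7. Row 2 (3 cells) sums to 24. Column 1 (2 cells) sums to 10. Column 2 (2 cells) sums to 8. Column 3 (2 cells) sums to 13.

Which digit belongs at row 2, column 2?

7

7 in 3 cells must be {1,2,4}; 24 in 3 cells must be {7,8,9}.
The 7 across and the 13 down share only 4, so (1,3) = 4.
The 24 across and the 8 down share only 7, so (2,2) = 7.
(2,3) = 13 − 4 = 9 completes the 13 down.
(1,2) = 8 − 7 = 1 completes the 8 down.
(2,1) = 24 − 16 = 8 completes the 24 across.
(1,1) = 7 − 5 = 2 completes the 7 across.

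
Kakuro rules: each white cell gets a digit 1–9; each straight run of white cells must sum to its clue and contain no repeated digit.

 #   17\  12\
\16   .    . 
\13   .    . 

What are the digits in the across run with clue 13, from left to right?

8 5

16 in 2 cells must be {7,9}; 17 in 2 cells must be {8,9}.
The 16 across and the 17 down share only 9, so R1C1 = 9.
R1C2 = 16 − 9 = 7 completes the 16 across.
R2C1 = 17 − 9 = 8 completes the 17 down.
R2C2 = 13 − 8 = 5 completes the 13 across.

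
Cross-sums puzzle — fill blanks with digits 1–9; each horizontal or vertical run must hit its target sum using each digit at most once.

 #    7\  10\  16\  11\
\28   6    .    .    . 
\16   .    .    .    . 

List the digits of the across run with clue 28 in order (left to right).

16 in 2 cells must be {7,9}.
R1C3 = 9: the only remaining digit allowed by both the 28 across and the 16 down.
R2C1 = 7 − 6 = 1 completes the 7 down.
R2C3 = 16 − 9 = 7 completes the 16 down.
Given what's placed, R1C2 must be 8 to fit the 28 across and 10 down.
R1C4 = 28 − 23 = 5 completes the 28 across.
R2C2 = 10 − 8 = 2 completes the 10 down.
R2C4 = 16 − 10 = 6 completes the 16 across.

6, 8, 9, 5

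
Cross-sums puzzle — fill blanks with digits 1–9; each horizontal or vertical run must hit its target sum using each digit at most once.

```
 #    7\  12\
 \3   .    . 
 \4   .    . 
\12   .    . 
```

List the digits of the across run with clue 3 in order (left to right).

2, 1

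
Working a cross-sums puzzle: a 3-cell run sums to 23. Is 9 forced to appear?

Yes

The only way to make 23 from 3 distinct digits is {6,8,9}, which contains 9.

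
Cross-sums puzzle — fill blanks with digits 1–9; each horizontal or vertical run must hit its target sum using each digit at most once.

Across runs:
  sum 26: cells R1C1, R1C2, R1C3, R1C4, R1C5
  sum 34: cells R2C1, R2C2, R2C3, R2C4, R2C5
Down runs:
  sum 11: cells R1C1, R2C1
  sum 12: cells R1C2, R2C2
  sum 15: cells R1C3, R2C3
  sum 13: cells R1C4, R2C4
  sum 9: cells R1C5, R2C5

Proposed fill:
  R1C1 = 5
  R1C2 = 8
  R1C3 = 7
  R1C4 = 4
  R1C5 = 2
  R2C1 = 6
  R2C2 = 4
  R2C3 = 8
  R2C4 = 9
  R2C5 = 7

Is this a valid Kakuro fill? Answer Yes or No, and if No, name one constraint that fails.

Yes

Across: 5+8+7+4+2=26; 6+4+8+9+7=34. Down: 5+6=11; 8+4=12; 7+8=15; 4+9=13; 2+7=9. No digit repeats within any run.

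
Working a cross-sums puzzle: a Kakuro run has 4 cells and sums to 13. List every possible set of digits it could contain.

{1,2,3,7}; {1,2,4,6}; {1,3,4,5}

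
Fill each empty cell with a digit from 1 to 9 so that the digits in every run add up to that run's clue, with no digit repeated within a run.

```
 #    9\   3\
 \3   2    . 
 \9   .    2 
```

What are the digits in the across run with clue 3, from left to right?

3 in 2 cells must be {1,2}.
R1C2 = 3 − 2 = 1 completes the 3 across.
R2C1 = 9 − 2 = 7 completes the 9 across.

2 1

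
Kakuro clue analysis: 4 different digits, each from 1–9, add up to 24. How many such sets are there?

4 distinct digits from 1–9 sum between 10 and 30.

8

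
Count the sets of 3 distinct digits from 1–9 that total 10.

4

3 distinct digits from 1–9 sum between 6 and 24.
Enumerating: {1,2,7}, {1,3,6}, {1,4,5}, {2,3,5}.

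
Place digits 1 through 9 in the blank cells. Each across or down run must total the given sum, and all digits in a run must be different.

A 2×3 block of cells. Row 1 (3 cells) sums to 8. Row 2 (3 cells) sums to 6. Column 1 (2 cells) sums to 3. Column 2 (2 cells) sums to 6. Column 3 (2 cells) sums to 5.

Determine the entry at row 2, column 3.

6 in 3 cells must be {1,2,3}; 3 in 2 cells must be {1,2}.
Nothing is forced directly, so branch on (1,1), whose candidates are 1 or 2. If (1,1) = 2: that forces (1,3) = 1, (2,1) = 1, (2,2) = 2, after which (2,3) would have to be in {3} for the 6 across but in {4} for the 5 down — contradiction. So (1,1) = 1.
(2,1) = 3 − 1 = 2 completes the 3 down.
Given what's placed, (2,2) must be 1 to fit the 6 across and 6 down.
(2,3) = 6 − 3 = 3 completes the 6 across.
(1,2) = 6 − 1 = 5 completes the 6 down.
(1,3) = 8 − 6 = 2 completes the 8 across.

3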